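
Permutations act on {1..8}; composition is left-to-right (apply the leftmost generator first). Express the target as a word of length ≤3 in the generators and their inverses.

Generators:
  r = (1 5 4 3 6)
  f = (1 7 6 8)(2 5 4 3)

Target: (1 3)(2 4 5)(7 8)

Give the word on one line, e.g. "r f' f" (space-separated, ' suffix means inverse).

  after r: (1 5 4 3 6)
  after f': (1 2 3 7)(6 8)
  after f': (1 3)(2 4 5)(7 8)

r f' f'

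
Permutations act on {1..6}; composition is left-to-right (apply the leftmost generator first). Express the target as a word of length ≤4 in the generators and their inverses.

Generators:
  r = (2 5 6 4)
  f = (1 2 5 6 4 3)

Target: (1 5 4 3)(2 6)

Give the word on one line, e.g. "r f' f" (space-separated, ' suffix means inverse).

  after f: (1 2 5 6 4 3)
  after r: (1 5 4 3)(2 6)

f r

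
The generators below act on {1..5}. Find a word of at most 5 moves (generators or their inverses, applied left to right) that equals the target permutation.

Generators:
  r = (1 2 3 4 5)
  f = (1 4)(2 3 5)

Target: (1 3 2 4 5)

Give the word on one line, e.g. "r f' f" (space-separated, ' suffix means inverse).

f' r' f r' r'

  after f': (1 4)(2 5 3)
  after r': (1 3)(2 4 5)
  after f: (1 5 3 4 2)
  after r': (1 4)(2 5)
  after r': (1 3 2 4 5)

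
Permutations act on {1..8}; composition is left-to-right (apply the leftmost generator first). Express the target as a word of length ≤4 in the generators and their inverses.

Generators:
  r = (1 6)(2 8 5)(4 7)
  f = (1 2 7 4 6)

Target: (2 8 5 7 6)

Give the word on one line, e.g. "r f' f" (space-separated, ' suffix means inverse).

r f

  after r: (1 6)(2 8 5)(4 7)
  after f: (2 8 5 7 6)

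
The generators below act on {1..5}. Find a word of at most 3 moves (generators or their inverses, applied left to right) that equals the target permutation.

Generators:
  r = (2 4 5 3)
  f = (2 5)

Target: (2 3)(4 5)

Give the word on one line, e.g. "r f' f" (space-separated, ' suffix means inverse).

f' r

  after f': (2 5)
  after r: (2 3)(4 5)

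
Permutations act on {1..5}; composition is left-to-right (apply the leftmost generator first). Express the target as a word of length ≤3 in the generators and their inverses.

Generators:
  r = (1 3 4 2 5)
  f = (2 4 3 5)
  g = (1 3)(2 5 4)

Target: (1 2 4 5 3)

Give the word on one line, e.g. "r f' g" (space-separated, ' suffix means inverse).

r f g'

  after r: (1 3 4 2 5)
  after f: (1 5)
  after g': (1 2 4 5 3)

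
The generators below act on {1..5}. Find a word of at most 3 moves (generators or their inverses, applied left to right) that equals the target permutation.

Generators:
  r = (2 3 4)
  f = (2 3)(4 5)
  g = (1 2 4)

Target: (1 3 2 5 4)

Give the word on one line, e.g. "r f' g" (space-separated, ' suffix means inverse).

  after g': (1 4 2)
  after g': (1 2 4)
  after f': (1 3 2 5 4)

g' g' f'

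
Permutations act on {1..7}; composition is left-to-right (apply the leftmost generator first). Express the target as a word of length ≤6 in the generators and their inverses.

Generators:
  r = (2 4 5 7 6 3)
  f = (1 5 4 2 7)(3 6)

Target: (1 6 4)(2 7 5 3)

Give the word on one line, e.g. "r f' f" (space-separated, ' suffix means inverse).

f r r r f

  after f: (1 5 4 2 7)(3 6)
  after r: (1 7)(2 6)
  after r: (1 6 4 5 7)(2 3)
  after r: (1 3 4 7)(5 6)
  after f: (1 6 4)(2 7 5 3)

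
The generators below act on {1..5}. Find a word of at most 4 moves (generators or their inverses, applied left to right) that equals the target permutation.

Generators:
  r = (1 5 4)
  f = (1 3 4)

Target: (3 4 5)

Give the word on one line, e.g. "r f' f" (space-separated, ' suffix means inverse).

r f' r r

  after r: (1 5 4)
  after f': (1 5 3)
  after r: (1 4)(3 5)
  after r: (3 4 5)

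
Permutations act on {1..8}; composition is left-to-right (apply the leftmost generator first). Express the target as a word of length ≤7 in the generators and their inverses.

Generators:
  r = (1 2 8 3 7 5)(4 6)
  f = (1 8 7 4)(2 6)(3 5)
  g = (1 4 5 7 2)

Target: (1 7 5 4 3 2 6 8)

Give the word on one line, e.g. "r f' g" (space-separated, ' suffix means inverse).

f' g r r g'

  after f': (1 4 7 8)(2 6)(3 5)
  after g: (1 5 3 7 8 4 2 6)
  after r: (2 4 8 6)(3 5 7)
  after r: (1 2 6 8 4 3)
  after g': (1 7 5 4 3 2 6 8)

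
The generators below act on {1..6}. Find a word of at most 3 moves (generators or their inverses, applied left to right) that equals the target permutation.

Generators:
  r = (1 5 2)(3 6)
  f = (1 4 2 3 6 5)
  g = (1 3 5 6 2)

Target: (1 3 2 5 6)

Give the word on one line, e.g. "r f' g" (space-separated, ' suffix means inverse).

  after g: (1 3 5 6 2)
  after r': (1 6 5 3)
  after r': (1 3 2 5 6)

g r' r'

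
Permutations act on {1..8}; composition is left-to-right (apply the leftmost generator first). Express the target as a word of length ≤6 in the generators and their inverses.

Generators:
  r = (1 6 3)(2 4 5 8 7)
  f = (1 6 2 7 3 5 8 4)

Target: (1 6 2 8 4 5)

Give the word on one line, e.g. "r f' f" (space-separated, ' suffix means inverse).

r f' f' r' f'

  after r: (1 6 3)(2 4 5 8 7)
  after f': (2 8)(3 4)(6 7)
  after f': (1 4 7)(2 5 3 8 6)
  after r': (1 2 4 8)(3 5 6 7)
  after f': (1 6 2 8 4 5)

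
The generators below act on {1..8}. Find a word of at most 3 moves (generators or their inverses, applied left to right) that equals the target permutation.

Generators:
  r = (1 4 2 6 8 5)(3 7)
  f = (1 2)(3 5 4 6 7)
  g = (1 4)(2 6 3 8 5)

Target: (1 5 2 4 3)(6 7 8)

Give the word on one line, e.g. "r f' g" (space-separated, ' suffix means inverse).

  after f: (1 2)(3 5 4 6 7)
  after f: (3 4 7 5 6)
  after r': (1 5 2 4 3)(6 7 8)

f f r'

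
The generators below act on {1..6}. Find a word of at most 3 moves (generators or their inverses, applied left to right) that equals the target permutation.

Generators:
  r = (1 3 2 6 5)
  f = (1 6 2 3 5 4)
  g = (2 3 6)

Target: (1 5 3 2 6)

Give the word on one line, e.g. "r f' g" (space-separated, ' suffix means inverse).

  after g': (2 6 3)
  after r': (1 5 6)
  after g': (1 5 3 2 6)

g' r' g'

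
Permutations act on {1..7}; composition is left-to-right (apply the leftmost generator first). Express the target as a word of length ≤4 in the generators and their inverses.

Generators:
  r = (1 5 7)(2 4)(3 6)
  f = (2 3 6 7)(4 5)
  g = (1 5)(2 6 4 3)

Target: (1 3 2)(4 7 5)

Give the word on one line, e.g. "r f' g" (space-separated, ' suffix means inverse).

r f' g

  after r: (1 5 7)(2 4)(3 6)
  after f': (1 4 7)(2 5 6)
  after g: (1 3 2)(4 7 5)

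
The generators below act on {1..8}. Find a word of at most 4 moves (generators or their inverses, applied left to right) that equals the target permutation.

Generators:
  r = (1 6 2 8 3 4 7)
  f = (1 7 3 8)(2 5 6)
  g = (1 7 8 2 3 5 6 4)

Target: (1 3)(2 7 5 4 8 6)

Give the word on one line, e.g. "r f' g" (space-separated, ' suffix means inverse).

g r' f r'

  after g: (1 7 8 2 3 5 6 4)
  after r': (1 4 7 2 8 6 3 5)
  after f: (1 4 3 6 8 2)(5 7)
  after r': (1 3)(2 7 5 4 8 6)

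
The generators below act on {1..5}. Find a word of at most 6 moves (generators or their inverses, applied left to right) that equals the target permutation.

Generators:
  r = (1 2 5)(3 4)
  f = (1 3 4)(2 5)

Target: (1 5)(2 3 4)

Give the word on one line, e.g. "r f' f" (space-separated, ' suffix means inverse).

  after r: (1 2 5)(3 4)
  after f': (1 5 4)
  after r: (2 5 3 4)
  after r: (1 2)(4 5)
  after f: (1 5)(2 3 4)

r f' r r f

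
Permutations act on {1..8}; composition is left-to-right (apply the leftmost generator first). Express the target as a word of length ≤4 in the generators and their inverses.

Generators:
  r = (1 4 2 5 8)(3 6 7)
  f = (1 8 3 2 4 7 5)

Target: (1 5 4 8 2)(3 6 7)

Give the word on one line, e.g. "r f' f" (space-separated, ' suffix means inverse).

  after r': (1 8 5 2 4)(3 7 6)
  after r': (1 5 4 8 2)(3 6 7)

r' r'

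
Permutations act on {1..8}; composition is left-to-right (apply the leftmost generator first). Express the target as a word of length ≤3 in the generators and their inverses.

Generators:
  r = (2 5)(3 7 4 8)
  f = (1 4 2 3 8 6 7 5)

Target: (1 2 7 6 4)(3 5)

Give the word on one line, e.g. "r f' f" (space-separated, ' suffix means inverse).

  after f': (1 5 7 6 8 3 2 4)
  after r': (1 2 7 6 4)(3 5)

f' r'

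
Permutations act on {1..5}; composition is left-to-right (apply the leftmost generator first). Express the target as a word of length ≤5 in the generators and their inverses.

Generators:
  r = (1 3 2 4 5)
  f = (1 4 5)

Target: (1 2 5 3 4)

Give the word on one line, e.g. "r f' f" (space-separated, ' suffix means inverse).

r' r' r'

  after r': (1 5 4 2 3)
  after r': (1 4 3 5 2)
  after r': (1 2 5 3 4)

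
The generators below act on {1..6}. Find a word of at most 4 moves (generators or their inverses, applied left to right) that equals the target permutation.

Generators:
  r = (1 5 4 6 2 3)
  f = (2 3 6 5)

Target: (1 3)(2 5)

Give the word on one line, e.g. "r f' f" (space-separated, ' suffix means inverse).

r' f' r' f'

  after r': (1 3 2 6 4 5)
  after f': (1 2 3 5)(4 6)
  after r': (1 6 5 3)
  after f': (1 3)(2 5)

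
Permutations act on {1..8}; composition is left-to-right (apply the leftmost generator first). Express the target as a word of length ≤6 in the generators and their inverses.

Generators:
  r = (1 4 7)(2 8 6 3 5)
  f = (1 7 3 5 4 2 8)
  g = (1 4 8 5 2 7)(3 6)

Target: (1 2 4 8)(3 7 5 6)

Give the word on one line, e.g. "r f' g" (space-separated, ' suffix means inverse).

  after g': (1 7 2 5 8 4)(3 6)
  after r': (1 4 7 5 2 3 8)
  after g': (2 6 3 4)(7 8)
  after r': (1 7 2 8 4 5 3)
  after g': (1 2 4 8)(3 7 5 6)

g' r' g' r' g'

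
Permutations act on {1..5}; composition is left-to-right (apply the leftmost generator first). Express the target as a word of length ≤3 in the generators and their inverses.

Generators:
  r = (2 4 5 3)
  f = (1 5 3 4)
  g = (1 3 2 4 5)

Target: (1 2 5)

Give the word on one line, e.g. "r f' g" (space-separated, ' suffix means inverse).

  after g': (1 5 4 2 3)
  after f: (1 3 5)(2 4)
  after r: (1 2 5)

g' f r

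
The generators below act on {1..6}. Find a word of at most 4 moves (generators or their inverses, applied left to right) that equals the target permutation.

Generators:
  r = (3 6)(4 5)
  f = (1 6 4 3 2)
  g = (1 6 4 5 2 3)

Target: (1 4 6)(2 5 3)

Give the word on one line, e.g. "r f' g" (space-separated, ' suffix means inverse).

  after r': (3 6)(4 5)
  after f': (1 2 3)(4 5 6)
  after g': (1 5)
  after g': (1 4 6)(2 5 3)

r' f' g' g'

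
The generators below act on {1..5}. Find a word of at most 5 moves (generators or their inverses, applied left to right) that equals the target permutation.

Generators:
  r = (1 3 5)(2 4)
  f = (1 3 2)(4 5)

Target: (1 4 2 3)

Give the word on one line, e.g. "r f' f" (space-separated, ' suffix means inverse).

f f r r r

  after f: (1 3 2)(4 5)
  after f: (1 2 3)
  after r: (1 4 2 5)
  after r: (1 2)(3 5)
  after r: (1 4 2 3)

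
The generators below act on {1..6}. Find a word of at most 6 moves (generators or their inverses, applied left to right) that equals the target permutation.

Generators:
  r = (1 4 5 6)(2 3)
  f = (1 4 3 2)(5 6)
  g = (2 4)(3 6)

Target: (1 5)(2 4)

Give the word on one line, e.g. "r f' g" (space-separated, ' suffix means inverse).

  after g': (2 4)(3 6)
  after f: (1 4)(2 3 5 6)
  after r: (1 5)(3 6)
  after g': (1 5)(2 4)

g' f r g'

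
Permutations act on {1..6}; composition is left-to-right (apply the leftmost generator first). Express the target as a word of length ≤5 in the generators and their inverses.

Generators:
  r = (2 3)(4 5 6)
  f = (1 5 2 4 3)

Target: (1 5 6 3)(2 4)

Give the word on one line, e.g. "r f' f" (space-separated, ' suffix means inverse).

  after r': (2 3)(4 6 5)
  after r': (4 5 6)
  after f: (1 5 6 3)(2 4)

r' r' f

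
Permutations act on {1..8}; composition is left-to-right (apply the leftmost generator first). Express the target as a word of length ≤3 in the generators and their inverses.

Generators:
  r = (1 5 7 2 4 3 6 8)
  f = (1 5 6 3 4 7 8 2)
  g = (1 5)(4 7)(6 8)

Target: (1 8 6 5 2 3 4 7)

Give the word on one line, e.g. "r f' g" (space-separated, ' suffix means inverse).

  after f': (1 2 8 7 4 3 6 5)
  after r': (1 7 2 6)(5 8)
  after f: (1 8 6 5 2 3 4 7)

f' r' f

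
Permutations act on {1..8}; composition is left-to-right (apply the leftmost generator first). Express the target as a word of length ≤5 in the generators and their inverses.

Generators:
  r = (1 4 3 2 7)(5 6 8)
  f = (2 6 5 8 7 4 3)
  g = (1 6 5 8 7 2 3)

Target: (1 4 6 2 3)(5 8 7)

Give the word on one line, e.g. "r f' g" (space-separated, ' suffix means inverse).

  after g': (1 3 2 7 8 5 6)
  after r': (1 4)(6 7)
  after g: (1 4 6 2 3)(5 8 7)

g' r' g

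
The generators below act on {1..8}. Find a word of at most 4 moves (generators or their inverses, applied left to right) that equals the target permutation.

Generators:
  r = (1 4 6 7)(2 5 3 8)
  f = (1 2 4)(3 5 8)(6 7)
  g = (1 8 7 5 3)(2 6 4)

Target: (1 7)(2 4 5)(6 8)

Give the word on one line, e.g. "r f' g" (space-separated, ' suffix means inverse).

r g g r

  after r: (1 4 6 7)(2 5 3 8)
  after g: (1 2 3 7 8 6 5)
  after g: (1 6 3 5 8 4 2)
  after r: (1 7)(2 4 5)(6 8)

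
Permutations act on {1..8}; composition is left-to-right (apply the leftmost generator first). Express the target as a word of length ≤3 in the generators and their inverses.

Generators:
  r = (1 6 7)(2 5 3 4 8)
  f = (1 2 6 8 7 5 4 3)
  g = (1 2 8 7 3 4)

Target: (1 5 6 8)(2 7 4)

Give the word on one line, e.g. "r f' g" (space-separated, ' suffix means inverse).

  after f': (1 3 4 5 7 8 6 2)
  after r': (1 5 6 8)(2 7 4)

f' r'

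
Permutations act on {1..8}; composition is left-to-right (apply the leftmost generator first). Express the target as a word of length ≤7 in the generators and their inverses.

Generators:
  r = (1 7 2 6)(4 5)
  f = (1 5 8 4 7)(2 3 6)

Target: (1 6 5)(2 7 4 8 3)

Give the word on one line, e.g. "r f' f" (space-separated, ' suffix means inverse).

  after f': (1 7 4 8 5)(2 6 3)
  after f': (1 4 5 7 8)(2 3 6)
  after r': (1 5)(2 3)(6 7 8)
  after f': (3 6 4 8)(5 7)
  after r': (1 6 5)(2 7 4 8 3)

f' f' r' f' r'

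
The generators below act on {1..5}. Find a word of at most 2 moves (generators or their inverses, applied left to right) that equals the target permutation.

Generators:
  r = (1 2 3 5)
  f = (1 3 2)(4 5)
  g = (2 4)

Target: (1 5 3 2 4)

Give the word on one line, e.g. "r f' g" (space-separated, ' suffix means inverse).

  after g': (2 4)
  after r': (1 5 3 2 4)

g' r'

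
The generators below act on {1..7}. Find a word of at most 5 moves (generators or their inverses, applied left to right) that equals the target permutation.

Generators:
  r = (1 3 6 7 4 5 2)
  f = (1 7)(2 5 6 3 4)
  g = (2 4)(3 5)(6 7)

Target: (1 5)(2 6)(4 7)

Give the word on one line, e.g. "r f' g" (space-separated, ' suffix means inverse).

r' g' r

  after r': (1 2 5 4 7 6 3)
  after g': (1 4 6 5 2 3)
  after r: (1 5)(2 6)(4 7)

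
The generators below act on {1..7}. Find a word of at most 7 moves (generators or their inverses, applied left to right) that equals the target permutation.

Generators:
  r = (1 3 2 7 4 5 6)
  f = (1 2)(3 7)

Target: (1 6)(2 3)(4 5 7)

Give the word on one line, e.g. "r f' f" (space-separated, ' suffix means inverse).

  after r: (1 3 2 7 4 5 6)
  after r: (1 2 4 6 3 7 5)
  after f: (2 4 6 7 5)
  after r': (1 6 2 7 4 5 3)
  after f': (1 6)(2 3)(4 5 7)

r r f r' f'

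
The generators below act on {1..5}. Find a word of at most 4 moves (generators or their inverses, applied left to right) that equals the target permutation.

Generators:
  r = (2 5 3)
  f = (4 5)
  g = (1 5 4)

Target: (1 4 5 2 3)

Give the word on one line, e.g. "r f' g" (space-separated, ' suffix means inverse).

  after r': (2 3 5)
  after g': (1 4 5 2 3)

r' g'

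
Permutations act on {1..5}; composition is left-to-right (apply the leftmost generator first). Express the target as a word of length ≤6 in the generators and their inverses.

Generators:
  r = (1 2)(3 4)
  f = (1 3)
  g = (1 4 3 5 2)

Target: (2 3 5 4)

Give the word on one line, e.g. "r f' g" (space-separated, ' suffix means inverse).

f' g g g

  after f': (1 3)
  after g: (1 5 2)(3 4)
  after g: (1 2 4 5)
  after g: (2 3 5 4)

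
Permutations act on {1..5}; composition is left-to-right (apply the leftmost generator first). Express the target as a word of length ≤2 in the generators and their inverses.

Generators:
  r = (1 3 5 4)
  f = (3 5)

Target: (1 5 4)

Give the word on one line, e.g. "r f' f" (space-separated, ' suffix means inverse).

r f

  after r: (1 3 5 4)
  after f: (1 5 4)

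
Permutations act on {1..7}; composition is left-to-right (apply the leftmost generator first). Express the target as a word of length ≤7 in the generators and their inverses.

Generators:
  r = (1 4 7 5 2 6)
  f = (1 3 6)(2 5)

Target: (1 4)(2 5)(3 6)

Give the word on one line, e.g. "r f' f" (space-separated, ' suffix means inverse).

  after f: (1 3 6)(2 5)
  after r': (1 3 2 7 4)
  after f: (1 6)(2 7 4 3 5)
  after f: (2 7 4 6 3)
  after r: (1 4)(2 5)(3 6)

f r' f f r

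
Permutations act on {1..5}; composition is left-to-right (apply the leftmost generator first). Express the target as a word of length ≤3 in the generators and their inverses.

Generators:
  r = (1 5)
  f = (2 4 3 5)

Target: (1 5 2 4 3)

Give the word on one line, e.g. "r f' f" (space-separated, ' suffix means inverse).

f r

  after f: (2 4 3 5)
  after r: (1 5 2 4 3)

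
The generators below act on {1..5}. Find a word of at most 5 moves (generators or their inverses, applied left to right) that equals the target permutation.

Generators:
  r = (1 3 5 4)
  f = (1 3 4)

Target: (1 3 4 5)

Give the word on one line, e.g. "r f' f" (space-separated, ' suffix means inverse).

r' f r f' r

  after r': (1 4 5 3)
  after f: (4 5)
  after r: (1 3 5)
  after f': (3 5 4)
  after r: (1 3 4 5)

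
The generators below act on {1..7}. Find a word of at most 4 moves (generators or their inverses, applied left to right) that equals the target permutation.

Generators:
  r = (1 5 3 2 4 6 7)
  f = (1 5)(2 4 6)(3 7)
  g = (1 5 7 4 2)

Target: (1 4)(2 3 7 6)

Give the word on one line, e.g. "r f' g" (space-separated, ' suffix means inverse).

r' g

  after r': (1 7 6 4 2 3 5)
  after g: (1 4)(2 3 7 6)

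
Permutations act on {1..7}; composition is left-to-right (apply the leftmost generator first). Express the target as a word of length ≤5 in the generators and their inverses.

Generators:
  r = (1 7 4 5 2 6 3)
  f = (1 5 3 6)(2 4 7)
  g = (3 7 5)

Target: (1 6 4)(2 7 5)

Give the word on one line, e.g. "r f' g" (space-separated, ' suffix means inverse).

  after f': (1 6 3 5)(2 7 4)
  after f': (1 3)(2 4 7)(5 6)
  after r': (1 6 4)(2 7 5)

f' f' r'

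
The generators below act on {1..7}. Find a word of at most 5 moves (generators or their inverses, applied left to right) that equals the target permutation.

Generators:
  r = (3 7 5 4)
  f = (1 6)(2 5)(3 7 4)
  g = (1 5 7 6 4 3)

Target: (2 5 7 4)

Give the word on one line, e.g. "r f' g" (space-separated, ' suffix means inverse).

  after r: (3 7 5 4)
  after f: (1 6)(2 5 3 4 7)
  after r: (1 6)(2 4 5 7)
  after f': (2 7 5 3 4)
  after r: (2 5 7 4)

r f r f' r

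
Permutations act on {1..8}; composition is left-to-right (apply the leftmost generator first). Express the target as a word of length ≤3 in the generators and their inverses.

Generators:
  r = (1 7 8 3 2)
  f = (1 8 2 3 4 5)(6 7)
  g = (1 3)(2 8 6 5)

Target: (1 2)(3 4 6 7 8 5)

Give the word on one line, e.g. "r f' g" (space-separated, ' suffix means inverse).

f g'

  after f: (1 8 2 3 4 5)(6 7)
  after g': (1 2)(3 4 6 7 8 5)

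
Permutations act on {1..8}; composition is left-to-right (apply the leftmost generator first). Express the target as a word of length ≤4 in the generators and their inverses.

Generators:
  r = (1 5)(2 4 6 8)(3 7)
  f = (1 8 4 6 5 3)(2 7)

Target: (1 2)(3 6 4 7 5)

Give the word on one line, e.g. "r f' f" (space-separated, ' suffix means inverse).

r' f' r r

  after r': (1 5)(2 8 6 4)(3 7)
  after f': (1 6 8 4 7 5 3 2)
  after r: (1 8 6 2 5 7)(3 4)
  after r: (1 2)(3 6 4 7 5)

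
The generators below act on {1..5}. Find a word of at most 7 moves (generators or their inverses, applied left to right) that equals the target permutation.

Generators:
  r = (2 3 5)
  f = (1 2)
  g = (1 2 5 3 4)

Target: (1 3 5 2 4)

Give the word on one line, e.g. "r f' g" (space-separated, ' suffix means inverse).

g' r' g' f' f'

  after g': (1 4 3 5 2)
  after r': (1 4 2)
  after g': (1 3 5 2 4)
  after f': (1 3 5)(2 4)
  after f': (1 3 5 2 4)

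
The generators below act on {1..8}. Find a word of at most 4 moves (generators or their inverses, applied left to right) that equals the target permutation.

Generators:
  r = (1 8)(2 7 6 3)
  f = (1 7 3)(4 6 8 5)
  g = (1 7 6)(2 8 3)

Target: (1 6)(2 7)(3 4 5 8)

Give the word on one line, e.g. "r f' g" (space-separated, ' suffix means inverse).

r' f'

  after r': (1 8)(2 3 6 7)
  after f': (1 6)(2 7)(3 4 5 8)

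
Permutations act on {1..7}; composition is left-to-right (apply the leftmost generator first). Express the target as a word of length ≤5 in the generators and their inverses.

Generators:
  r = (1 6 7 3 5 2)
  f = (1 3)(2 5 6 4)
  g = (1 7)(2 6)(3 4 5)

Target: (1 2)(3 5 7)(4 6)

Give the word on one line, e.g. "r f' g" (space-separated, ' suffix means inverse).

  after r': (1 2 5 3 7 6)
  after r': (1 5 7)(2 3 6)
  after f': (1 2)(3 5 7)(4 6)

r' r' f'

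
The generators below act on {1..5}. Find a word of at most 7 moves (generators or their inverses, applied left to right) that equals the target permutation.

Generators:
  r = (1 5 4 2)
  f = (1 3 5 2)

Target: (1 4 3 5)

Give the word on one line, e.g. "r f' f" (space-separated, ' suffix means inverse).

f r f' f' r'

  after f: (1 3 5 2)
  after r: (1 3 4 2 5)
  after f': (2 3 4 5)
  after f': (1 2)(3 4)
  after r': (1 4 3 5)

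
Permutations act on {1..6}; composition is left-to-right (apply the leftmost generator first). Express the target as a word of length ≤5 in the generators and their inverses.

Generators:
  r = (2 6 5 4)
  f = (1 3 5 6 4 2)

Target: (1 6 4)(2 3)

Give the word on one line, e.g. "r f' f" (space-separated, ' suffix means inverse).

  after f: (1 3 5 6 4 2)
  after f: (1 5 4)(2 3 6)
  after r: (1 4)(2 3 5)
  after r: (1 2 3 4)(5 6)
  after r: (1 6 4)(2 3)

f f r r r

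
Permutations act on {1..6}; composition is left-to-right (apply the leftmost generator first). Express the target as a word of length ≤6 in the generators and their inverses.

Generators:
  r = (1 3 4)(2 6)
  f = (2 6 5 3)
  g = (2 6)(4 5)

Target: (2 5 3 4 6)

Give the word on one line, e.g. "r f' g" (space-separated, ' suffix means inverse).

  after g: (2 6)(4 5)
  after f': (3 5 4 6)
  after g: (2 6 3 4)
  after f: (2 5 3 4 6)

g f' g f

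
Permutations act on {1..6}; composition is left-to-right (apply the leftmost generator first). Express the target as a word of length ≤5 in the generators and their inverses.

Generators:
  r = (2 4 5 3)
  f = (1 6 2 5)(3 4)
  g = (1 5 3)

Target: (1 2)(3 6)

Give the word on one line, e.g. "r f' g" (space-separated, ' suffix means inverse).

r' g' f r'

  after r': (2 3 5 4)
  after g': (1 3)(2 5 4)
  after f: (1 4 5 3 6 2)
  after r': (1 2)(3 6)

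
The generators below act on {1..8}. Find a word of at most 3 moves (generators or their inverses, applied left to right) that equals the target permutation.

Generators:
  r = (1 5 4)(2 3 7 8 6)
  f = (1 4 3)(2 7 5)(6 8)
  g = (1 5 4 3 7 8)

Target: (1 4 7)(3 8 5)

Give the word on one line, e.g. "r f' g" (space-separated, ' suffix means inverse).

  after g: (1 5 4 3 7 8)
  after g: (1 4 7)(3 8 5)

g g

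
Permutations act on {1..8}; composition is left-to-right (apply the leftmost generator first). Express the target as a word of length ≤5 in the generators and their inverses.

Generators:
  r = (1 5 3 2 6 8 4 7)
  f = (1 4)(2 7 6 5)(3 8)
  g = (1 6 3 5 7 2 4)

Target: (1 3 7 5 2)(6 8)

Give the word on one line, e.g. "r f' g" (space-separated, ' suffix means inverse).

  after g': (1 4 2 7 5 3 6)
  after g': (1 2 5 6 4 7 3)
  after r': (1 3 7 5 2)(6 8)

g' g' r'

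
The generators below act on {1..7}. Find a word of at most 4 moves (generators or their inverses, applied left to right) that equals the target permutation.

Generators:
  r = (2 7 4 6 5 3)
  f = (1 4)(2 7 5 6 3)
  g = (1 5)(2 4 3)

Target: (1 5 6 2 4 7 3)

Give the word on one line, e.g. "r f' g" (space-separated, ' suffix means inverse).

r' g'

  after r': (2 3 5 6 4 7)
  after g': (1 5 6 2 4 7 3)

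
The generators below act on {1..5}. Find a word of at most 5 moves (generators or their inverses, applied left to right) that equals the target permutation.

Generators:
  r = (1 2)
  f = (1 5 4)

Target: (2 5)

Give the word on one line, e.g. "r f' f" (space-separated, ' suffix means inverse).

f' r' r' r' f

  after f': (1 4 5)
  after r': (1 4 5 2)
  after r': (1 4 5)
  after r': (1 4 5 2)
  after f: (2 5)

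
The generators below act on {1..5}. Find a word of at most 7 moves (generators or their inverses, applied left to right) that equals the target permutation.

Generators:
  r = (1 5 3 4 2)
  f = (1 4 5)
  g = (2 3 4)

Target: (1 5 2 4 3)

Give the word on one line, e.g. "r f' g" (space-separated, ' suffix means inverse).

g' g' r' r' f

  after g': (2 4 3)
  after g': (2 3 4)
  after r': (1 2 5)
  after r': (1 4 3 5 2)
  after f: (1 5 2 4 3)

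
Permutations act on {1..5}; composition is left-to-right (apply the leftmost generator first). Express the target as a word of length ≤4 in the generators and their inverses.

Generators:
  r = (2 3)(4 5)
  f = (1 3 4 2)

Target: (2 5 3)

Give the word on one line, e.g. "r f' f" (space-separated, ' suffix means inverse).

  after f': (1 2 4 3)
  after r': (1 3)(2 5 4)
  after f': (2 5 3)

f' r' f'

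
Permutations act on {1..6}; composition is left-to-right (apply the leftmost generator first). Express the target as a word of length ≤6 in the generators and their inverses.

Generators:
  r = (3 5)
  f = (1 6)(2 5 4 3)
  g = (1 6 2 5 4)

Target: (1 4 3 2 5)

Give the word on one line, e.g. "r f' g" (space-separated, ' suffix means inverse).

  after f': (1 6)(2 3 4 5)
  after g: (1 2 3)
  after f: (1 5 4 3 6)
  after g: (1 4 3 2 5)

f' g f g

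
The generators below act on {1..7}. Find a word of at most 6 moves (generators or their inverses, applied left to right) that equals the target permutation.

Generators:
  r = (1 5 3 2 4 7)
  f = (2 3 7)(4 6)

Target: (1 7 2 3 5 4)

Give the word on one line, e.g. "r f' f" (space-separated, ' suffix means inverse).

  after r': (1 7 4 2 3 5)
  after r': (1 4 3)(2 5 7)
  after f': (1 6 4 2 5 3)
  after f': (1 4 7 3)(2 5)
  after r: (1 7 2 3 5 4)

r' r' f' f' r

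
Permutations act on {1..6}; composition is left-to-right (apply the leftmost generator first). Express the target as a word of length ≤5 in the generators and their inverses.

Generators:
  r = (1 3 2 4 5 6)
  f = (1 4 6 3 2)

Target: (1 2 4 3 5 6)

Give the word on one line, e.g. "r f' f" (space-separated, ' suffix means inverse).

f' r' f

  after f': (1 2 3 6 4)
  after r': (1 3 5 4 6 2)
  after f: (1 2 4 3 5 6)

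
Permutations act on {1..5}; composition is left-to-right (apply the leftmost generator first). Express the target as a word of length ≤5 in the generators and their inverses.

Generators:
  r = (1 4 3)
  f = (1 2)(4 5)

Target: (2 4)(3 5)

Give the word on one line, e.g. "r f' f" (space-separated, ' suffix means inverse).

r' f r f f

  after r': (1 3 4)
  after f: (1 3 5 4 2)
  after r: (2 4)(3 5)
  after f: (1 2 5 3 4)
  after f: (2 4)(3 5)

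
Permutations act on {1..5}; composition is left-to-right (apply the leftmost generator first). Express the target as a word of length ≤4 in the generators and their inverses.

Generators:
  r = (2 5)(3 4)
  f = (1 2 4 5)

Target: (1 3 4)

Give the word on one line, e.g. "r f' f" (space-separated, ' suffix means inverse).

f' f' r

  after f': (1 5 4 2)
  after f': (1 4)(2 5)
  after r: (1 3 4)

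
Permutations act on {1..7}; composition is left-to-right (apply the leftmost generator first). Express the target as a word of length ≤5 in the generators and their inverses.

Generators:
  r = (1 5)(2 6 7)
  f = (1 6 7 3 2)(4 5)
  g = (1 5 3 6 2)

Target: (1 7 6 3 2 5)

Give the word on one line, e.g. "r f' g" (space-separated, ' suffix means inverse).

  after g: (1 5 3 6 2)
  after r: (2 5 3 7)
  after f: (1 6 7)(2 4 5)
  after f: (1 7 6 3 2 5)

g r f f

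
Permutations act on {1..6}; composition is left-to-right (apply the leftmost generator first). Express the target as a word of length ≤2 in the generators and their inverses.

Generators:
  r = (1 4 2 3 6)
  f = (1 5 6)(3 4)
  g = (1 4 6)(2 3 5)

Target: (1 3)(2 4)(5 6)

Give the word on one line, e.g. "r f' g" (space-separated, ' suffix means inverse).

  after f': (1 6 5)(3 4)
  after r': (1 3)(2 4)(5 6)

f' r'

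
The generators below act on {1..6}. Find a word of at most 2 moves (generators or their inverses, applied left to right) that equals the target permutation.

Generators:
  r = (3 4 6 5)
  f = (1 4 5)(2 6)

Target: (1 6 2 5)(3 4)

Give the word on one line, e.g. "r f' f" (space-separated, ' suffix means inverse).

f r

  after f: (1 4 5)(2 6)
  after r: (1 6 2 5)(3 4)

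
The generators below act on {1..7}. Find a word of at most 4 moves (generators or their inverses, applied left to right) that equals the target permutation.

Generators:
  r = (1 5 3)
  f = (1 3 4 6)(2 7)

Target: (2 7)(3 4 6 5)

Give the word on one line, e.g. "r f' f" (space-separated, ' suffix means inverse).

f r

  after f: (1 3 4 6)(2 7)
  after r: (2 7)(3 4 6 5)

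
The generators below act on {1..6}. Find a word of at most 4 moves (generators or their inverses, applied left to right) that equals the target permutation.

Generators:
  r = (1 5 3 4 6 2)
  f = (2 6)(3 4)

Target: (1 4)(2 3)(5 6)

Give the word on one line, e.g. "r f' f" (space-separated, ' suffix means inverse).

r r r

  after r: (1 5 3 4 6 2)
  after r: (1 3 6)(2 5 4)
  after r: (1 4)(2 3)(5 6)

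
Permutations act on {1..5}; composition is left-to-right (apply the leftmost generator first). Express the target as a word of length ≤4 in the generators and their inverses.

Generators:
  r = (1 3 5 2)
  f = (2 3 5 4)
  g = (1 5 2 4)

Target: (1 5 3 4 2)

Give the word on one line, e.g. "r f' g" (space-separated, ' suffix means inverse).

r g' f' g'

  after r: (1 3 5 2)
  after g': (1 3)(2 4)
  after f': (1 2 5 3)
  after g': (1 5 3 4 2)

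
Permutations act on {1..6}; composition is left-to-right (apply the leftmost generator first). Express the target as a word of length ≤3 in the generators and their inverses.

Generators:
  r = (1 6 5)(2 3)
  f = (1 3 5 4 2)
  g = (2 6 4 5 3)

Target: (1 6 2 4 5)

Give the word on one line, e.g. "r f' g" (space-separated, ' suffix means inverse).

f' f' g'

  after f': (1 2 4 5 3)
  after f': (1 4 3 2 5)
  after g': (1 6 2 4 5)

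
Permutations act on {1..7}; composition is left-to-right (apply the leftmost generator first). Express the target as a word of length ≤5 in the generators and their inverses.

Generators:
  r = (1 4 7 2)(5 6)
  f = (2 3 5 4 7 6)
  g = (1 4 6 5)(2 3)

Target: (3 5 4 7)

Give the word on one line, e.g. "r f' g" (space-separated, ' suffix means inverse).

  after r: (1 4 7 2)(5 6)
  after r: (1 7)(2 4)
  after g': (1 7 5 6 4 3 2)
  after f': (1 4 2)(3 6 5 7)
  after r': (3 5 4 7)

r r g' f' r'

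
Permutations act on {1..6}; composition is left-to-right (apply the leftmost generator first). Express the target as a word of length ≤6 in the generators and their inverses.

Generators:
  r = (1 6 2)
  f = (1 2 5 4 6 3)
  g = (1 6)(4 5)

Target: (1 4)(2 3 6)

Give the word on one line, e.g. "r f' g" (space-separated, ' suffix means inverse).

r' f r' g' r'

  after r': (1 2 6)
  after f: (1 5 4 6 2 3)
  after r': (1 5 4)(2 3)
  after g': (1 4 6)(2 3)
  after r': (1 4)(2 3 6)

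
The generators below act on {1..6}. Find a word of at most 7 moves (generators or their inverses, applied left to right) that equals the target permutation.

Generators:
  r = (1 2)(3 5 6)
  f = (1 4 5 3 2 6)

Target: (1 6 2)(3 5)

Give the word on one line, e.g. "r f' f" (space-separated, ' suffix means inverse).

f r r f' f'

  after f: (1 4 5 3 2 6)
  after r: (1 4 6 2 3)
  after r: (1 4 3 2 5 6)
  after f': (2 4 5)
  after f': (1 6 2)(3 5)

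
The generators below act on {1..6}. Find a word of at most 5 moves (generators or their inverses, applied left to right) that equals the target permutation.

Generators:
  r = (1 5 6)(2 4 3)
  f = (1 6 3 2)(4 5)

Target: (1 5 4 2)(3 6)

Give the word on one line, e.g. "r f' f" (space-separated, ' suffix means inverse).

  after r': (1 6 5)(2 3 4)
  after f': (2 6 4 3 5)
  after r: (1 5 4 2)(3 6)

r' f' r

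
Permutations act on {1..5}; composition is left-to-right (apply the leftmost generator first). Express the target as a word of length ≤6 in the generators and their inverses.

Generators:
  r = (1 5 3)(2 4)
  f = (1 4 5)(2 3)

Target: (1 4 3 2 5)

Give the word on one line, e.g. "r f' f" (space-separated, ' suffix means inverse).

  after r: (1 5 3)(2 4)
  after r: (1 3 5)
  after f': (1 2 3 4)
  after r': (1 4 3 2 5)

r r f' r'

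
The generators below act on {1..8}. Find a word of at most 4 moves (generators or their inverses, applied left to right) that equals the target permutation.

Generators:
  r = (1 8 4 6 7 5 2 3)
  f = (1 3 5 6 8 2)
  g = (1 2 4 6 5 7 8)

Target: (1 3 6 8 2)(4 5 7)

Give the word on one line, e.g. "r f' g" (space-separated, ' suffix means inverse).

r g g r

  after r: (1 8 4 6 7 5 2 3)
  after g: (2 3)(4 5)(6 8)
  after g: (1 2 3 4 7 8 5 6)
  after r: (1 3 6 8 2)(4 5 7)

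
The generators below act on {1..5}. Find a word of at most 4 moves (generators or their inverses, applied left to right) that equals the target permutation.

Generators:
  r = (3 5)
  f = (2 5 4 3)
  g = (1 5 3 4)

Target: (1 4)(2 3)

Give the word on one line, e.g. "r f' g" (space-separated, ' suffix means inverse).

  after r': (3 5)
  after g: (1 5 4)
  after r': (1 3 5 4)
  after f': (1 4)(2 3)

r' g r' f'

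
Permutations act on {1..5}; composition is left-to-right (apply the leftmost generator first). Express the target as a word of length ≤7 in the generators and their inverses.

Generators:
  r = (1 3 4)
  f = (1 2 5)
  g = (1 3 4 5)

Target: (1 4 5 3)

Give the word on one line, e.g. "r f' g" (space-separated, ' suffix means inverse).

  after g': (1 5 4 3)
  after g': (1 4)(3 5)
  after g': (1 3 4 5)
  after r': (4 5)
  after r': (1 4 5 3)

g' g' g' r' r'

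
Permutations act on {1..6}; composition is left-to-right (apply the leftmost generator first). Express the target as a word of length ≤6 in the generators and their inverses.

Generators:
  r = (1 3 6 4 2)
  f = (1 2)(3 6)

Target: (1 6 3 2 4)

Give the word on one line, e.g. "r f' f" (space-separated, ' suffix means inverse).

  after r: (1 3 6 4 2)
  after f': (1 6 4)
  after r': (1 3)(2 4)
  after f': (1 6 3 2 4)

r f' r' f'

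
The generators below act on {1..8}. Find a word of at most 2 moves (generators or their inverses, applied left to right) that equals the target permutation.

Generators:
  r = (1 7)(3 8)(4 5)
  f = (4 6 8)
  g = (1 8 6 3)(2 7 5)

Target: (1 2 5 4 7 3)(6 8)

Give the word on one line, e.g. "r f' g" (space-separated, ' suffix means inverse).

  after r': (1 7)(3 8)(4 5)
  after g': (1 2 5 4 7 3)(6 8)

r' g'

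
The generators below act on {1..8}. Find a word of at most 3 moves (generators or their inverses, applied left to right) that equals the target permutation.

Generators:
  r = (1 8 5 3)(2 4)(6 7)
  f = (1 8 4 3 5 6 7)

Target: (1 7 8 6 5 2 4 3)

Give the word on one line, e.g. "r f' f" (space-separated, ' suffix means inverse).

  after f': (1 7 6 5 3 4 8)
  after f': (1 6 3 8 7 5 4)
  after r': (1 7 8 6 5 2 4 3)

f' f' r'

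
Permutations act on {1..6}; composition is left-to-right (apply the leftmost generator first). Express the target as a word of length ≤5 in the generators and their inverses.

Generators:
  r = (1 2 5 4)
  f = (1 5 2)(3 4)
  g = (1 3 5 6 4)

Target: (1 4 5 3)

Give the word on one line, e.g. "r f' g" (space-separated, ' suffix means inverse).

  after r: (1 2 5 4)
  after f': (1 5 3 4 2)
  after r: (1 4 5 3)

r f' r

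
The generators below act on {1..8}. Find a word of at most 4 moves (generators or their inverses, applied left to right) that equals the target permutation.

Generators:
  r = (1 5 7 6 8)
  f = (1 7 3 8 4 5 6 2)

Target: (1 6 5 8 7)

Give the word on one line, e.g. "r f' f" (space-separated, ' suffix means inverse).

r' r'

  after r': (1 8 6 7 5)
  after r': (1 6 5 8 7)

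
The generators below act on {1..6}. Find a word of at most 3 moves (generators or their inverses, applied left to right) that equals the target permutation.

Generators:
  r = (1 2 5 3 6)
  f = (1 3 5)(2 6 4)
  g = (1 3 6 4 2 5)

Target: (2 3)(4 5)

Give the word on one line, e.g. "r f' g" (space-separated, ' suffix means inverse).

r g g

  after r: (1 2 5 3 6)
  after g: (1 5 6 3 4 2)
  after g: (2 3)(4 5)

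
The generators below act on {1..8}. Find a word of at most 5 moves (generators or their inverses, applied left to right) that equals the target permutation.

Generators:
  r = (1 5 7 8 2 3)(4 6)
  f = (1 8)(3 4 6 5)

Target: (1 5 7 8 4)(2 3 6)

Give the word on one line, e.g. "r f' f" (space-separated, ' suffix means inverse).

  after r: (1 5 7 8 2 3)(4 6)
  after r: (1 7 2)(3 5 8)
  after f': (1 7 2 8 5)(3 6 4)
  after f': (1 7 2)(3 4 5 8 6)
  after r': (1 5 7 8 4)(2 3 6)

r r f' f' r'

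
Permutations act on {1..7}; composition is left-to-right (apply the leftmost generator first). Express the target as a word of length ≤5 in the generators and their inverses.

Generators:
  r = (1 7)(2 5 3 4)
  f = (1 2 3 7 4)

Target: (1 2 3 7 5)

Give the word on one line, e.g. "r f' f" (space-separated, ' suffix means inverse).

  after f': (1 4 7 3 2)
  after r': (1 3 4)(2 7 5)
  after f': (1 2 3 7 5)

f' r' f'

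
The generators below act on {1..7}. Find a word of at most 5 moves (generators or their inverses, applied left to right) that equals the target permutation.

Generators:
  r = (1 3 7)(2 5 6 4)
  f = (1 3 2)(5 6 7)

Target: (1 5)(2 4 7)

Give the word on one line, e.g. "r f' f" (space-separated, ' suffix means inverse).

r' f' f'

  after r': (1 7 3)(2 4 6 5)
  after f': (1 6 7)(2 4 5 3)
  after f': (1 5)(2 4 7)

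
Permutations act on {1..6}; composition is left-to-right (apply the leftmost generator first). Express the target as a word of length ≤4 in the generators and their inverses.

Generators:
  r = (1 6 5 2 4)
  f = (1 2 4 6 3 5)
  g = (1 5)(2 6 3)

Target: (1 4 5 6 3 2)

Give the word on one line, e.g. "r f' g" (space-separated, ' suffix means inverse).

  after f: (1 2 4 6 3 5)
  after r: (1 4 5 6 3 2)

f r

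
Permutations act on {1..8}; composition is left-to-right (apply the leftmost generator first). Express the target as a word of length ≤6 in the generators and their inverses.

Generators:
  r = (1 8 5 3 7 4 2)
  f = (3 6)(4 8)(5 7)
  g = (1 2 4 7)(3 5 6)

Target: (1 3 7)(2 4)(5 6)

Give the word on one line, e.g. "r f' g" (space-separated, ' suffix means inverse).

f' g' r' f g

  after f': (3 6)(4 8)(5 7)
  after g': (1 7 3 5 4 8 2)
  after r': (1 3 8 4)(5 7)
  after f: (1 6 3 4)
  after g: (1 3 7)(2 4)(5 6)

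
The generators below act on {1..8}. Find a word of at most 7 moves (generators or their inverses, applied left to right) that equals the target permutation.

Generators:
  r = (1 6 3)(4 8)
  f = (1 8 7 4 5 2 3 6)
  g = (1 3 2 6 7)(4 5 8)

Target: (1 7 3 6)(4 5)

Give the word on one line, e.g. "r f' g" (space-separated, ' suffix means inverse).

r f' g' f f

  after r: (1 6 3)(4 8)
  after f': (1 3 6 2 5 4)(7 8)
  after g': (2 4 7 5 8 6 3)
  after f: (1 8)(2 5 7)
  after f: (1 7 3 6)(4 5)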